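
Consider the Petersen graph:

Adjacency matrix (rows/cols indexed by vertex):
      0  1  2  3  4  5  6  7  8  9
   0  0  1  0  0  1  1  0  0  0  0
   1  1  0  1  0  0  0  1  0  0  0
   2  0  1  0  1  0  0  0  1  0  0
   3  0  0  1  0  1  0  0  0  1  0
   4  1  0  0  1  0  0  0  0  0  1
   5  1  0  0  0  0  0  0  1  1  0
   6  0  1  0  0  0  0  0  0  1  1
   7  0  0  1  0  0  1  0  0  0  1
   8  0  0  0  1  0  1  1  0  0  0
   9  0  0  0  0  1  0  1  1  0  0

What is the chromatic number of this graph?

The Petersen graph contains odd cycles (e.g. the outer 5-cycle), so chi >= 3.
A proper 3-coloring exists (it is a well-known 3-chromatic graph).
Chromatic number = 3.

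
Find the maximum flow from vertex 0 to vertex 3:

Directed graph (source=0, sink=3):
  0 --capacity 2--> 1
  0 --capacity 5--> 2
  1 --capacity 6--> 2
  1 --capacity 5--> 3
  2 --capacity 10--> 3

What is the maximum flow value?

Computing max flow:
  Flow on (0->1): 2/2
  Flow on (0->2): 5/5
  Flow on (1->3): 2/5
  Flow on (2->3): 5/10
Maximum flow = 7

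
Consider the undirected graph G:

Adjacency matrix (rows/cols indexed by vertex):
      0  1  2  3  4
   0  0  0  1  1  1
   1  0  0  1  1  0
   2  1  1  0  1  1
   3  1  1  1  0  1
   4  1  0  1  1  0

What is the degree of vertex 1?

Vertex 1 has neighbors [2, 3], so deg(1) = 2.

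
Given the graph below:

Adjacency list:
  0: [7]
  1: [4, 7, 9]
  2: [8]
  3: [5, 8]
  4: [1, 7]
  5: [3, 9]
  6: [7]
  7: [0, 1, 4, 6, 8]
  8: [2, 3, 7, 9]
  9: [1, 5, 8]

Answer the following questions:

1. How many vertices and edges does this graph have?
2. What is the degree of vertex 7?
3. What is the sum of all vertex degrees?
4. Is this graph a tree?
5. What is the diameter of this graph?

Count: 10 vertices, 12 edges.
Vertex 7 has neighbors [0, 1, 4, 6, 8], degree = 5.
Handshaking lemma: 2 * 12 = 24.
A tree on 10 vertices has 9 edges. This graph has 12 edges (3 extra). Not a tree.
Diameter (longest shortest path) = 4.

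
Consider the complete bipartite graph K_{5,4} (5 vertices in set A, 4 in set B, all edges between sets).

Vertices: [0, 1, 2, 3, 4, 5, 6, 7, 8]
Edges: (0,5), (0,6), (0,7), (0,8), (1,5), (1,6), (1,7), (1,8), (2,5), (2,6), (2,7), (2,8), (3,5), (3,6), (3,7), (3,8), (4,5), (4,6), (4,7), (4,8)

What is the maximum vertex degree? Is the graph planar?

Set-A vertices have degree 4; set-B vertices have degree 5. Maximum degree = max(5,4) = 5.
K_{5,4} contains K_{3,3} as a subgraph (since both sides have >= 3 vertices); by Kuratowski's theorem it is not planar.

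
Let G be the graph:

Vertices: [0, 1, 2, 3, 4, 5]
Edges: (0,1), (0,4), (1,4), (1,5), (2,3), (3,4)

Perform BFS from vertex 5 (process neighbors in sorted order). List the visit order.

BFS from vertex 5 (neighbors processed in ascending order):
Visit order: 5, 1, 0, 4, 3, 2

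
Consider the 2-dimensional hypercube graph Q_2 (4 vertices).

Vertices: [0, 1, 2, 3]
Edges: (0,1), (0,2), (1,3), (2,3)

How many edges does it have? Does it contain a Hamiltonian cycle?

Q_2 has 4 * 2 / 2 = 4 edges.
Q_2 (d >= 2) always has a Hamiltonian cycle: a 2-bit cyclic Gray code visits every vertex exactly once and returns to the start.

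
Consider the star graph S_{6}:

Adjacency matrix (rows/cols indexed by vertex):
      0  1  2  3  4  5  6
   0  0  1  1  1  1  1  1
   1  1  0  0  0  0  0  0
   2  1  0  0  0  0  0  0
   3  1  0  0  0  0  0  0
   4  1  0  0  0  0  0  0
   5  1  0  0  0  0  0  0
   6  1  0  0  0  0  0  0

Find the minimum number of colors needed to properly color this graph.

S_{6} has one hub adjacent to 6 leaves; leaves are pairwise non-adjacent.
Color the hub 0 and every leaf 1.
Chromatic number = 2.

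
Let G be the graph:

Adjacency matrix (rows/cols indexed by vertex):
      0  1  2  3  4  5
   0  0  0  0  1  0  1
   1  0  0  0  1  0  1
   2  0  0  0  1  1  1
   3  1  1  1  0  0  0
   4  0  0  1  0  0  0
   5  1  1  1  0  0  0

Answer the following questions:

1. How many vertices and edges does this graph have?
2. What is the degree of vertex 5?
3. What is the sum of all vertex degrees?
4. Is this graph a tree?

Count: 6 vertices, 7 edges.
Vertex 5 has neighbors [0, 1, 2], degree = 3.
Handshaking lemma: 2 * 7 = 14.
A tree on 6 vertices has 5 edges. This graph has 7 edges (2 extra). Not a tree.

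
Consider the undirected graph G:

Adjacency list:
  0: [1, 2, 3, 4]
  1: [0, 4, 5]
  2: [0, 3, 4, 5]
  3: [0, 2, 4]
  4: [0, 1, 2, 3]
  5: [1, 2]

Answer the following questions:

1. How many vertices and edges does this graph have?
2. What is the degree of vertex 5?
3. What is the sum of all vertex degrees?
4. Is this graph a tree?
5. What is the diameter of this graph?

Count: 6 vertices, 10 edges.
Vertex 5 has neighbors [1, 2], degree = 2.
Handshaking lemma: 2 * 10 = 20.
A tree on 6 vertices has 5 edges. This graph has 10 edges (5 extra). Not a tree.
Diameter (longest shortest path) = 2.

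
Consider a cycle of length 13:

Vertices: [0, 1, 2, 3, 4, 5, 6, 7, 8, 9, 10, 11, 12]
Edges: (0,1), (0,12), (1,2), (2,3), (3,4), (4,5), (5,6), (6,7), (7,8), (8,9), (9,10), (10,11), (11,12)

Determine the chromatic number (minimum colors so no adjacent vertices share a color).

This is an odd cycle (C_13). Odd cycles are not bipartite (any 2-coloring forces two adjacent vertices to match), and 3 colors suffice.
Chromatic number = 3.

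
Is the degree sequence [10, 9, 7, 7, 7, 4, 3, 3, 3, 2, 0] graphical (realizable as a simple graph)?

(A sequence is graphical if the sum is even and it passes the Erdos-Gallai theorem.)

Sum of degrees = 55. Sum is odd, so the sequence is NOT graphical.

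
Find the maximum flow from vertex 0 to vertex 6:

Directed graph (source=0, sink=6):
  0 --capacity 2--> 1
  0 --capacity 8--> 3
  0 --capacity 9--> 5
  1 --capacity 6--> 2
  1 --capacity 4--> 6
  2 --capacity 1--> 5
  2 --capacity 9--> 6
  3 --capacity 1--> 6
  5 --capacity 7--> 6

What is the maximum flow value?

Computing max flow:
  Flow on (0->1): 2/2
  Flow on (0->3): 1/8
  Flow on (0->5): 7/9
  Flow on (1->6): 2/4
  Flow on (3->6): 1/1
  Flow on (5->6): 7/7
Maximum flow = 10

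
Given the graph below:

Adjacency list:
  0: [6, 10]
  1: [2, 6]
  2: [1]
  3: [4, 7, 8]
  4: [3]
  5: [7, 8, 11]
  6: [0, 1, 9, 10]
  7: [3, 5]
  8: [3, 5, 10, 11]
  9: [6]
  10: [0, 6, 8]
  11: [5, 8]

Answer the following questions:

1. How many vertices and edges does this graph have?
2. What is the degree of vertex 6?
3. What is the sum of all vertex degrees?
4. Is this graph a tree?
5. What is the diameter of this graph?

Count: 12 vertices, 14 edges.
Vertex 6 has neighbors [0, 1, 9, 10], degree = 4.
Handshaking lemma: 2 * 14 = 28.
A tree on 12 vertices has 11 edges. This graph has 14 edges (3 extra). Not a tree.
Diameter (longest shortest path) = 6.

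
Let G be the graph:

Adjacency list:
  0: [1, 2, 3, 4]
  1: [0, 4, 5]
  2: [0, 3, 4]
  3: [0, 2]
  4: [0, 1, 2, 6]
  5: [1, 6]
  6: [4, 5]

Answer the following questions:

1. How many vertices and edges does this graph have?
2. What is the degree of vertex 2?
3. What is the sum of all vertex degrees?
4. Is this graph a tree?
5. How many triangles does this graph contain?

Count: 7 vertices, 10 edges.
Vertex 2 has neighbors [0, 3, 4], degree = 3.
Handshaking lemma: 2 * 10 = 20.
A tree on 7 vertices has 6 edges. This graph has 10 edges (4 extra). Not a tree.
Number of triangles = 3.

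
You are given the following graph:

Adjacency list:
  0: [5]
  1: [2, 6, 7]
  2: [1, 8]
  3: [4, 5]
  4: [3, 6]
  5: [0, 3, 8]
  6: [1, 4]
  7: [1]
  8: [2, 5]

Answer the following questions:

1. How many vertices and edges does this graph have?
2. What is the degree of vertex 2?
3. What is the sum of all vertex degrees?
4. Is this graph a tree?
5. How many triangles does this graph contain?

Count: 9 vertices, 9 edges.
Vertex 2 has neighbors [1, 8], degree = 2.
Handshaking lemma: 2 * 9 = 18.
A tree on 9 vertices has 8 edges. This graph has 9 edges (1 extra). Not a tree.
Number of triangles = 0.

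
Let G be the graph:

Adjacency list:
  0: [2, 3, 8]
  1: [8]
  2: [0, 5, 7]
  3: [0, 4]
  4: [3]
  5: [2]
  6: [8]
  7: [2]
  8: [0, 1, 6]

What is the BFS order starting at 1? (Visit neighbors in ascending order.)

BFS from vertex 1 (neighbors processed in ascending order):
Visit order: 1, 8, 0, 6, 2, 3, 5, 7, 4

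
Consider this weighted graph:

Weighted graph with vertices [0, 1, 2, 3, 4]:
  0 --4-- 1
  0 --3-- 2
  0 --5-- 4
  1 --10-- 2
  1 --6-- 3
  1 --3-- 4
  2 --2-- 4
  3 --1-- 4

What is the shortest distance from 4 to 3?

Using Dijkstra's algorithm from vertex 4:
Shortest path: 4 -> 3
Total weight: 1 = 1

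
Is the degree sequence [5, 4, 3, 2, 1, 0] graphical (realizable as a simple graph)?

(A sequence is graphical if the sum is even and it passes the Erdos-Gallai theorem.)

Sum of degrees = 15. Sum is odd, so the sequence is NOT graphical.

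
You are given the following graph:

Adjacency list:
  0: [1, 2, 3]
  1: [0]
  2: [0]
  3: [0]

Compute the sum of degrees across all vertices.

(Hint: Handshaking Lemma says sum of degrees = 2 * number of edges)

Count edges: 3 edges.
By Handshaking Lemma: sum of degrees = 2 * 3 = 6.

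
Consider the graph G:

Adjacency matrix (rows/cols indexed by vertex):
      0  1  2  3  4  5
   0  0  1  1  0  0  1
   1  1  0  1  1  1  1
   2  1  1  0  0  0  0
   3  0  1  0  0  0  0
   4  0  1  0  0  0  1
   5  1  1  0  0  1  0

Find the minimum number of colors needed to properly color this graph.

The graph has a maximum clique of size 3 (lower bound on chromatic number).
A valid 3-coloring: {0: 1, 1: 0, 2: 2, 3: 1, 4: 1, 5: 2}.
Chromatic number = 3.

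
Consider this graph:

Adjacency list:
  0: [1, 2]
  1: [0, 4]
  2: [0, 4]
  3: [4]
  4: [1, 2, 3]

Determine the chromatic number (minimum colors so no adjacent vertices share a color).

The graph has a maximum clique of size 2 (lower bound on chromatic number).
A valid 2-coloring: {0: 0, 1: 1, 2: 1, 3: 1, 4: 0}.
Chromatic number = 2.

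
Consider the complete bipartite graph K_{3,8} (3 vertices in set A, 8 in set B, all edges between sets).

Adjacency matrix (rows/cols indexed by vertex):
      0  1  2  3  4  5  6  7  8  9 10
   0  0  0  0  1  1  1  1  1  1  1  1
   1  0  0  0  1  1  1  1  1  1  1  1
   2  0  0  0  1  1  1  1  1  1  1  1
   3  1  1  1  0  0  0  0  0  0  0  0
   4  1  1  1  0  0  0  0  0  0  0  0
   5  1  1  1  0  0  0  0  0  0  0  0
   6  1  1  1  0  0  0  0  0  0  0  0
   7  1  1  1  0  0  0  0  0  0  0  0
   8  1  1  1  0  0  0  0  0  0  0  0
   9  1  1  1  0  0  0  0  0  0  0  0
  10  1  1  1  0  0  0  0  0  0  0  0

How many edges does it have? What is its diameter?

K_{3,8} has 3 * 8 = 24 edges.
Any vertex reaches any opposite-side vertex in 1 step; same-side vertices reach in 2 steps via any opposite-side vertex.
Diameter = 2.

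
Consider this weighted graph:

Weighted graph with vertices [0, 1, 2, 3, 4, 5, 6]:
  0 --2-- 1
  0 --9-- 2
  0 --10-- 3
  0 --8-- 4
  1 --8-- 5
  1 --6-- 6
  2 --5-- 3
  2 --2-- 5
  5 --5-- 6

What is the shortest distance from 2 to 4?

Using Dijkstra's algorithm from vertex 2:
Shortest path: 2 -> 0 -> 4
Total weight: 9 + 8 = 17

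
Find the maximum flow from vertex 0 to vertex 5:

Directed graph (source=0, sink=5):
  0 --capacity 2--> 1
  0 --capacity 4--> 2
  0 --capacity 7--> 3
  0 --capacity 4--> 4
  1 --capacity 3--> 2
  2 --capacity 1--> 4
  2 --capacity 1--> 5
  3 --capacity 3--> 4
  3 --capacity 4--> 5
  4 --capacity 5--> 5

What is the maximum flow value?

Computing max flow:
  Flow on (0->2): 2/4
  Flow on (0->3): 4/7
  Flow on (0->4): 4/4
  Flow on (2->4): 1/1
  Flow on (2->5): 1/1
  Flow on (3->5): 4/4
  Flow on (4->5): 5/5
Maximum flow = 10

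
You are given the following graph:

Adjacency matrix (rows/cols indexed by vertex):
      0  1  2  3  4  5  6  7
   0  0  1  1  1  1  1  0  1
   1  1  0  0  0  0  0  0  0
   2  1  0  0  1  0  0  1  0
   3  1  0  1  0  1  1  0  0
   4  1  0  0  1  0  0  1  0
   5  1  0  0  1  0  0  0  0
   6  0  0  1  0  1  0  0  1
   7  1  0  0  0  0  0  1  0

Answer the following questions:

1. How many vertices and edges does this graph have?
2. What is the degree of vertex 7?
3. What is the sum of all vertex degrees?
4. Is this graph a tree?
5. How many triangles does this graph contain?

Count: 8 vertices, 12 edges.
Vertex 7 has neighbors [0, 6], degree = 2.
Handshaking lemma: 2 * 12 = 24.
A tree on 8 vertices has 7 edges. This graph has 12 edges (5 extra). Not a tree.
Number of triangles = 3.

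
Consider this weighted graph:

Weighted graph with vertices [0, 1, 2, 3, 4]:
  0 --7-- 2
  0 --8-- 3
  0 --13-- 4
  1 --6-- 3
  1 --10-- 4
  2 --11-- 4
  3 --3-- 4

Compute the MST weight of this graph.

Applying Kruskal's algorithm (sort edges by weight, add if no cycle):
  Add (3,4) w=3
  Add (1,3) w=6
  Add (0,2) w=7
  Add (0,3) w=8
  Skip (1,4) w=10 (creates cycle)
  Skip (2,4) w=11 (creates cycle)
  Skip (0,4) w=13 (creates cycle)
MST weight = 24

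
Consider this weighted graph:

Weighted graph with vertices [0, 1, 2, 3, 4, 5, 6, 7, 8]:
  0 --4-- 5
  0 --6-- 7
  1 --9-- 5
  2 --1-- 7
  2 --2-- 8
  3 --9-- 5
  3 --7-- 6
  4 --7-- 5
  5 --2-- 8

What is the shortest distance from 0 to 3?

Using Dijkstra's algorithm from vertex 0:
Shortest path: 0 -> 5 -> 3
Total weight: 4 + 9 = 13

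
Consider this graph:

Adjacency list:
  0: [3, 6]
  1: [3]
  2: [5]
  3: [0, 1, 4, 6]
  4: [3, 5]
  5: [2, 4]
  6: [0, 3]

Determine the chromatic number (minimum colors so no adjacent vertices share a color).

The graph has a maximum clique of size 3 (lower bound on chromatic number).
A valid 3-coloring: {0: 1, 1: 1, 2: 1, 3: 0, 4: 1, 5: 0, 6: 2}.
Chromatic number = 3.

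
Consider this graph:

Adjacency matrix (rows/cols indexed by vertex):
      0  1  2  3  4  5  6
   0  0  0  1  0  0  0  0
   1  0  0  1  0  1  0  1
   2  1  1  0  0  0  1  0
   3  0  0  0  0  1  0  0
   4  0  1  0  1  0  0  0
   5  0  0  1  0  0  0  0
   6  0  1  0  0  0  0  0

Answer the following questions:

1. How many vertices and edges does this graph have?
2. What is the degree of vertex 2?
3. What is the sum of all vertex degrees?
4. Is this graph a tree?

Count: 7 vertices, 6 edges.
Vertex 2 has neighbors [0, 1, 5], degree = 3.
Handshaking lemma: 2 * 6 = 12.
A graph is a tree iff it is connected and has exactly n-1 edges. This graph is connected (all 7 vertices in one component) and has 7-1 = 6 edges. It is a tree.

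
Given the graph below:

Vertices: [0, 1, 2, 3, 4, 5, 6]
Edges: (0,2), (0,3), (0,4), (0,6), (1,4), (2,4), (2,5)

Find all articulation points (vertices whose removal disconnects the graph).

An articulation point is a vertex whose removal disconnects the graph.
Articulation points: [0, 2, 4]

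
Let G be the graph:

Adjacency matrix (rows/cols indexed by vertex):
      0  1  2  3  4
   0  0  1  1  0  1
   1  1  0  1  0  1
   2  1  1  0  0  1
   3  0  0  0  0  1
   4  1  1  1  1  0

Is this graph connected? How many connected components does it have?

Checking connectivity: the graph has 1 connected component(s).
All vertices are reachable from each other. The graph IS connected.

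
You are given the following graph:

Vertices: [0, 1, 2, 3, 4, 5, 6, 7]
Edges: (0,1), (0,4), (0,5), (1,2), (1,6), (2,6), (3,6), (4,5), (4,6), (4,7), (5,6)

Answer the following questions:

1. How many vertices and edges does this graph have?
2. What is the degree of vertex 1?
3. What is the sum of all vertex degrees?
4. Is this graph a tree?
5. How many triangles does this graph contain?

Count: 8 vertices, 11 edges.
Vertex 1 has neighbors [0, 2, 6], degree = 3.
Handshaking lemma: 2 * 11 = 22.
A tree on 8 vertices has 7 edges. This graph has 11 edges (4 extra). Not a tree.
Number of triangles = 3.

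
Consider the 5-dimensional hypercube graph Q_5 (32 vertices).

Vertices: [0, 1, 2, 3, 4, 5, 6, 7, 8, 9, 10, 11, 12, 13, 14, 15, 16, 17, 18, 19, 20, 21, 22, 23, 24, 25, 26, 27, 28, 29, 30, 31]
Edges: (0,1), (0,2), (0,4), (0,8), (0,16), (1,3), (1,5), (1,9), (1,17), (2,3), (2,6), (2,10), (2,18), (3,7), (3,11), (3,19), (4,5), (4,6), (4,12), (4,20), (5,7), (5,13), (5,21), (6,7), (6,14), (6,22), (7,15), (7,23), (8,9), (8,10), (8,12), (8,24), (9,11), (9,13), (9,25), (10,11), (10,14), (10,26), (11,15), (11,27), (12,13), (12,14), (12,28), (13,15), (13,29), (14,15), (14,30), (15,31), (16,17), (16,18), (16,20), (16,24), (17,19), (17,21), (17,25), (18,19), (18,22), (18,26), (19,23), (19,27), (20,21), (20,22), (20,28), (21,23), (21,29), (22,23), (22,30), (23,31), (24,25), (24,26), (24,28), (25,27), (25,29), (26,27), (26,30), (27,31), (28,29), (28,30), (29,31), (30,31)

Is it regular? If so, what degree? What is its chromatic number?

In Q_5, every vertex has exactly 5 neighbors (flip one of 5 bits), so it is 5-regular.
Q_5 is bipartite (partition by bit-parity), so chromatic number = 2.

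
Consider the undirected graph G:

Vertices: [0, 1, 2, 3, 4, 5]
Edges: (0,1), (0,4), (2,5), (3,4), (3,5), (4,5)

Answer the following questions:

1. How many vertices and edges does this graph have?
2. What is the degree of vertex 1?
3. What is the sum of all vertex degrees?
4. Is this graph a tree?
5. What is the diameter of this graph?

Count: 6 vertices, 6 edges.
Vertex 1 has neighbors [0], degree = 1.
Handshaking lemma: 2 * 6 = 12.
A tree on 6 vertices has 5 edges. This graph has 6 edges (1 extra). Not a tree.
Diameter (longest shortest path) = 4.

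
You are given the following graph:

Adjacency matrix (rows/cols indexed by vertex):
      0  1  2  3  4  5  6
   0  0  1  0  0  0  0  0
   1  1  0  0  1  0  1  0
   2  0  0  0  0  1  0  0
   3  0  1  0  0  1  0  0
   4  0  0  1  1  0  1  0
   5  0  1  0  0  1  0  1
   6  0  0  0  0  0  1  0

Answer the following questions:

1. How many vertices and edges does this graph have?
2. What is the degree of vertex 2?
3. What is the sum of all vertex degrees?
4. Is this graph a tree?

Count: 7 vertices, 7 edges.
Vertex 2 has neighbors [4], degree = 1.
Handshaking lemma: 2 * 7 = 14.
A tree on 7 vertices has 6 edges. This graph has 7 edges (1 extra). Not a tree.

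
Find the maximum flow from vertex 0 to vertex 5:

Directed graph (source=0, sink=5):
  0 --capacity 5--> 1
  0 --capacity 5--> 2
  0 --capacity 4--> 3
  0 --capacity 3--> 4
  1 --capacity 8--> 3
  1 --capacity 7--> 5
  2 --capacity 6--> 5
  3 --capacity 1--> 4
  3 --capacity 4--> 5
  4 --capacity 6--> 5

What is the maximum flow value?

Computing max flow:
  Flow on (0->1): 5/5
  Flow on (0->2): 5/5
  Flow on (0->3): 4/4
  Flow on (0->4): 3/3
  Flow on (1->5): 5/7
  Flow on (2->5): 5/6
  Flow on (3->5): 4/4
  Flow on (4->5): 3/6
Maximum flow = 17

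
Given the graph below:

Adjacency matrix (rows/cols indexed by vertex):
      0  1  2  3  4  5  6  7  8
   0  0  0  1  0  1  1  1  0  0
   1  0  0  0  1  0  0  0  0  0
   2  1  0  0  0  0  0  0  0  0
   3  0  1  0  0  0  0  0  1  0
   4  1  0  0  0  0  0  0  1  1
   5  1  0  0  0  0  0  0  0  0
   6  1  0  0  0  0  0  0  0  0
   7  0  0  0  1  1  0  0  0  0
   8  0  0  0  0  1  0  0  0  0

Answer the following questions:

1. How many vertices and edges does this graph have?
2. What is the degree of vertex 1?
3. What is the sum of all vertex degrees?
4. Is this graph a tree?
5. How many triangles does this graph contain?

Count: 9 vertices, 8 edges.
Vertex 1 has neighbors [3], degree = 1.
Handshaking lemma: 2 * 8 = 16.
A graph is a tree iff it is connected and has exactly n-1 edges. This graph is connected (all 9 vertices in one component) and has 9-1 = 8 edges. It is a tree.
Number of triangles = 0.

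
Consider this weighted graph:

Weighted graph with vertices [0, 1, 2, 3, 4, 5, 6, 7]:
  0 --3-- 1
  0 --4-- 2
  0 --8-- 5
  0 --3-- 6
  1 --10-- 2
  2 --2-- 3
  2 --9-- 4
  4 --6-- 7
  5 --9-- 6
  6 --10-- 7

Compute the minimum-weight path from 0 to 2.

Using Dijkstra's algorithm from vertex 0:
Shortest path: 0 -> 2
Total weight: 4 = 4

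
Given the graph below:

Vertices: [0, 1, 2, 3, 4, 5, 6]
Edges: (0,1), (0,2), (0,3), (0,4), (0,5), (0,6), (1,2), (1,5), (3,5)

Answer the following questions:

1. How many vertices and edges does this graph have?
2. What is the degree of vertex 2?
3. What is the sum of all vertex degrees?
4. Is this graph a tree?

Count: 7 vertices, 9 edges.
Vertex 2 has neighbors [0, 1], degree = 2.
Handshaking lemma: 2 * 9 = 18.
A tree on 7 vertices has 6 edges. This graph has 9 edges (3 extra). Not a tree.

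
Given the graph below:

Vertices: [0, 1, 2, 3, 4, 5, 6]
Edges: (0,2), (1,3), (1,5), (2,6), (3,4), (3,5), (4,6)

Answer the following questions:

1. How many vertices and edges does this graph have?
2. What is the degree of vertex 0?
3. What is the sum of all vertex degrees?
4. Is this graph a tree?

Count: 7 vertices, 7 edges.
Vertex 0 has neighbors [2], degree = 1.
Handshaking lemma: 2 * 7 = 14.
A tree on 7 vertices has 6 edges. This graph has 7 edges (1 extra). Not a tree.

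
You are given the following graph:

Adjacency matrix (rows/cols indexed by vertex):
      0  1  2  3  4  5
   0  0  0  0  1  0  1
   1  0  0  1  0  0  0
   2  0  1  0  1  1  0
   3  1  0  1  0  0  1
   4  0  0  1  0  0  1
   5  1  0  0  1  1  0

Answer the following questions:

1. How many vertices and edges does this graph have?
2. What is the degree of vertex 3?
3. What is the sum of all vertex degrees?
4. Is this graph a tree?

Count: 6 vertices, 7 edges.
Vertex 3 has neighbors [0, 2, 5], degree = 3.
Handshaking lemma: 2 * 7 = 14.
A tree on 6 vertices has 5 edges. This graph has 7 edges (2 extra). Not a tree.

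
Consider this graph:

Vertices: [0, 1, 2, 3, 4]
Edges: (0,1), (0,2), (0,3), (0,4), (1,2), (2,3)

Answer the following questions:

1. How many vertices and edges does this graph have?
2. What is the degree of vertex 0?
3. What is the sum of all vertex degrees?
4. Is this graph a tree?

Count: 5 vertices, 6 edges.
Vertex 0 has neighbors [1, 2, 3, 4], degree = 4.
Handshaking lemma: 2 * 6 = 12.
A tree on 5 vertices has 4 edges. This graph has 6 edges (2 extra). Not a tree.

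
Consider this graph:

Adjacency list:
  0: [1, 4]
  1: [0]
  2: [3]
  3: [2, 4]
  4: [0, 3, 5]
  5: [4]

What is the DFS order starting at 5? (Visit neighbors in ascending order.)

DFS from vertex 5 (neighbors processed in ascending order):
Visit order: 5, 4, 0, 1, 3, 2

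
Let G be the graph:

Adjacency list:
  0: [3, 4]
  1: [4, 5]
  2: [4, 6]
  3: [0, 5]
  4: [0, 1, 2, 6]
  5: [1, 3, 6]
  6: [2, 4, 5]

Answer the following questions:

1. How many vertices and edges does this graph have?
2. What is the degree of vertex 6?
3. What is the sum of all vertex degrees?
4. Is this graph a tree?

Count: 7 vertices, 9 edges.
Vertex 6 has neighbors [2, 4, 5], degree = 3.
Handshaking lemma: 2 * 9 = 18.
A tree on 7 vertices has 6 edges. This graph has 9 edges (3 extra). Not a tree.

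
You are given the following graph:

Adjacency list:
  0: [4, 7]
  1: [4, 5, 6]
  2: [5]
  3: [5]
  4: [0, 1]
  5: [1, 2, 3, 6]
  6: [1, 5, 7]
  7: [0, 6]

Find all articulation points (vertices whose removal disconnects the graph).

An articulation point is a vertex whose removal disconnects the graph.
Articulation points: [5]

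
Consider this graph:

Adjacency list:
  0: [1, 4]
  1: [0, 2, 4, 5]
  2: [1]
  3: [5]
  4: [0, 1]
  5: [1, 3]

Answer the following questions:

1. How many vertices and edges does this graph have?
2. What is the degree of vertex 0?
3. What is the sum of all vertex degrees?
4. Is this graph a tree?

Count: 6 vertices, 6 edges.
Vertex 0 has neighbors [1, 4], degree = 2.
Handshaking lemma: 2 * 6 = 12.
A tree on 6 vertices has 5 edges. This graph has 6 edges (1 extra). Not a tree.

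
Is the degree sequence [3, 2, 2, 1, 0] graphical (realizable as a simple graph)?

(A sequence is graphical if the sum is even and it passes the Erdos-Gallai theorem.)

Sum of degrees = 8. Sum is even and passes Erdos-Gallai. The sequence IS graphical.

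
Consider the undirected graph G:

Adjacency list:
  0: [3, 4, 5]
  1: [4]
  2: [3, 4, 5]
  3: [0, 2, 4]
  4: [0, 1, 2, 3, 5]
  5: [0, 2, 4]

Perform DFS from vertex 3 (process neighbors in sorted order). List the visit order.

DFS from vertex 3 (neighbors processed in ascending order):
Visit order: 3, 0, 4, 1, 2, 5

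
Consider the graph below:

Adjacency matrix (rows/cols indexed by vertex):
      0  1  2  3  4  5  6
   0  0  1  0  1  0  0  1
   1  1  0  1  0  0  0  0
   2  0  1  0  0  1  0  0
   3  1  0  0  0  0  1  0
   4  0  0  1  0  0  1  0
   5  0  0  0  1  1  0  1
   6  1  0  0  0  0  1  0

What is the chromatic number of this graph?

The graph has a maximum clique of size 2 (lower bound on chromatic number).
A valid 2-coloring: {0: 0, 1: 1, 2: 0, 3: 1, 4: 1, 5: 0, 6: 1}.
Chromatic number = 2.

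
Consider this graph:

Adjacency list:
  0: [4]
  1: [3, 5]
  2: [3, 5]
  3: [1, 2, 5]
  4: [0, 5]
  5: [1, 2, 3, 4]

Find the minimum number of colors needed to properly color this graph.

The graph has a maximum clique of size 3 (lower bound on chromatic number).
A valid 3-coloring: {0: 0, 1: 2, 2: 2, 3: 1, 4: 1, 5: 0}.
Chromatic number = 3.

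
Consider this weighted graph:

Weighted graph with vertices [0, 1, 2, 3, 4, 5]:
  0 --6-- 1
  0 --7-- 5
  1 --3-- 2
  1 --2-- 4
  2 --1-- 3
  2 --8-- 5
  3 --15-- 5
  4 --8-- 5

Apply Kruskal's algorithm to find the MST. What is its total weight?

Applying Kruskal's algorithm (sort edges by weight, add if no cycle):
  Add (2,3) w=1
  Add (1,4) w=2
  Add (1,2) w=3
  Add (0,1) w=6
  Add (0,5) w=7
  Skip (2,5) w=8 (creates cycle)
  Skip (4,5) w=8 (creates cycle)
  Skip (3,5) w=15 (creates cycle)
MST weight = 19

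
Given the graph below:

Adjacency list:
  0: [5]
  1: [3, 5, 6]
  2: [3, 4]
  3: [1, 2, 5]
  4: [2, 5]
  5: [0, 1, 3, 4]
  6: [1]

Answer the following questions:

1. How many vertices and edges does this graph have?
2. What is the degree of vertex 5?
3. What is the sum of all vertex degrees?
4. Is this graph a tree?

Count: 7 vertices, 8 edges.
Vertex 5 has neighbors [0, 1, 3, 4], degree = 4.
Handshaking lemma: 2 * 8 = 16.
A tree on 7 vertices has 6 edges. This graph has 8 edges (2 extra). Not a tree.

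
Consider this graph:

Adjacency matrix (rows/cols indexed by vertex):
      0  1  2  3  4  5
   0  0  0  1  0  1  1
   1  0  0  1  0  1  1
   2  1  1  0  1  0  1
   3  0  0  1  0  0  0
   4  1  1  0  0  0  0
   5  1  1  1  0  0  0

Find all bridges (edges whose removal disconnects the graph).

A bridge is an edge whose removal increases the number of connected components.
Bridges found: (2,3)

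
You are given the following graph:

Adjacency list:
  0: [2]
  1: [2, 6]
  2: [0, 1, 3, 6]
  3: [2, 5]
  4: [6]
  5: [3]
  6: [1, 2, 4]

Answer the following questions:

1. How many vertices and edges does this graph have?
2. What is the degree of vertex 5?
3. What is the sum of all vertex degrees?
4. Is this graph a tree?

Count: 7 vertices, 7 edges.
Vertex 5 has neighbors [3], degree = 1.
Handshaking lemma: 2 * 7 = 14.
A tree on 7 vertices has 6 edges. This graph has 7 edges (1 extra). Not a tree.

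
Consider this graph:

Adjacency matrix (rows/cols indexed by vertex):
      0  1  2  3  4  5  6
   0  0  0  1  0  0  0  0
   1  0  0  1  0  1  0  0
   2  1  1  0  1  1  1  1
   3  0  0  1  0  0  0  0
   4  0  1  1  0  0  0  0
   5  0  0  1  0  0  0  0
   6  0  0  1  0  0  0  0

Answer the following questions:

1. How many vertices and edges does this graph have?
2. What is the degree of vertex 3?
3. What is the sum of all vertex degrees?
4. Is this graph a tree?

Count: 7 vertices, 7 edges.
Vertex 3 has neighbors [2], degree = 1.
Handshaking lemma: 2 * 7 = 14.
A tree on 7 vertices has 6 edges. This graph has 7 edges (1 extra). Not a tree.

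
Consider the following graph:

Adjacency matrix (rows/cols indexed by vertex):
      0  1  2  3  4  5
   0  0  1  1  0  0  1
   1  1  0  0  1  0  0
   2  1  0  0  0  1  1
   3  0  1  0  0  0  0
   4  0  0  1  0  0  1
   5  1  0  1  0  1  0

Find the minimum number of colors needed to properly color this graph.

The graph has a maximum clique of size 3 (lower bound on chromatic number).
A valid 3-coloring: {0: 0, 1: 1, 2: 1, 3: 0, 4: 0, 5: 2}.
Chromatic number = 3.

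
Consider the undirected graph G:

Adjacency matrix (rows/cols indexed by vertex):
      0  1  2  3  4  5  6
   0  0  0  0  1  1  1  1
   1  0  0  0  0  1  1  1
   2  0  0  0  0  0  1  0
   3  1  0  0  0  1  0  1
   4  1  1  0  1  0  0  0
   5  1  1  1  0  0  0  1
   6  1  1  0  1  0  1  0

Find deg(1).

Vertex 1 has neighbors [4, 5, 6], so deg(1) = 3.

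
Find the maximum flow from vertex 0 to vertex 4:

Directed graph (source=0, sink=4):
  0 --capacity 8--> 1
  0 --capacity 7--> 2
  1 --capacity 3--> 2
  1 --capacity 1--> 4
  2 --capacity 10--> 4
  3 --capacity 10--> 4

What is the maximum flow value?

Computing max flow:
  Flow on (0->1): 4/8
  Flow on (0->2): 7/7
  Flow on (1->2): 3/3
  Flow on (1->4): 1/1
  Flow on (2->4): 10/10
Maximum flow = 11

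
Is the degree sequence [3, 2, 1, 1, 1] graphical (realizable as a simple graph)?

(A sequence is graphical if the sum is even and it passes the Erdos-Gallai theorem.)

Sum of degrees = 8. Sum is even and passes Erdos-Gallai. The sequence IS graphical.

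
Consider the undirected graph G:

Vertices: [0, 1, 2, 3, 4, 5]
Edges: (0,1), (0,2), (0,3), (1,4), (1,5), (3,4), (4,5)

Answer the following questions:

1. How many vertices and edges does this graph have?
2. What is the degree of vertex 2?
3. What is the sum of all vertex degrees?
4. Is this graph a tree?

Count: 6 vertices, 7 edges.
Vertex 2 has neighbors [0], degree = 1.
Handshaking lemma: 2 * 7 = 14.
A tree on 6 vertices has 5 edges. This graph has 7 edges (2 extra). Not a tree.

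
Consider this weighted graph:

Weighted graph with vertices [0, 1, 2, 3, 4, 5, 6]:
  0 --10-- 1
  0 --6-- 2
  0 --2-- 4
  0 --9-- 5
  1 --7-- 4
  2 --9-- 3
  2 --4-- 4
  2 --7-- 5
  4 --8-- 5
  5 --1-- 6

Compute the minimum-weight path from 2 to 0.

Using Dijkstra's algorithm from vertex 2:
Shortest path: 2 -> 0
Total weight: 6 = 6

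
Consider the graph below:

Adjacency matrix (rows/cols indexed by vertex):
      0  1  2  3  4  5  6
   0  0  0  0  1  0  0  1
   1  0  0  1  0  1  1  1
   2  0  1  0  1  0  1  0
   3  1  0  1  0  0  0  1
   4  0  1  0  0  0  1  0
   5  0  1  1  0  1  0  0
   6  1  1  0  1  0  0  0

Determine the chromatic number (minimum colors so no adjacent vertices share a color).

The graph has a maximum clique of size 3 (lower bound on chromatic number).
A valid 3-coloring: {0: 2, 1: 0, 2: 1, 3: 0, 4: 1, 5: 2, 6: 1}.
Chromatic number = 3.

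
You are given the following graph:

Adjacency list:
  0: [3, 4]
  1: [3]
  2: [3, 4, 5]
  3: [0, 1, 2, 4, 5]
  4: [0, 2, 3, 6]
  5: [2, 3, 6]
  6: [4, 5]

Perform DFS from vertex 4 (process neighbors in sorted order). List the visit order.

DFS from vertex 4 (neighbors processed in ascending order):
Visit order: 4, 0, 3, 1, 2, 5, 6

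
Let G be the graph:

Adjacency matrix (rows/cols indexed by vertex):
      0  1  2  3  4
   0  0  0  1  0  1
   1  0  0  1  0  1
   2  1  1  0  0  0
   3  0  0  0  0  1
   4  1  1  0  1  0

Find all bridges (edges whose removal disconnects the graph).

A bridge is an edge whose removal increases the number of connected components.
Bridges found: (3,4)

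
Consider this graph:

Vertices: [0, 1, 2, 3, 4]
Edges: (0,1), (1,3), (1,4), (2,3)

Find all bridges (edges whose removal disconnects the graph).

A bridge is an edge whose removal increases the number of connected components.
Bridges found: (0,1), (1,3), (1,4), (2,3)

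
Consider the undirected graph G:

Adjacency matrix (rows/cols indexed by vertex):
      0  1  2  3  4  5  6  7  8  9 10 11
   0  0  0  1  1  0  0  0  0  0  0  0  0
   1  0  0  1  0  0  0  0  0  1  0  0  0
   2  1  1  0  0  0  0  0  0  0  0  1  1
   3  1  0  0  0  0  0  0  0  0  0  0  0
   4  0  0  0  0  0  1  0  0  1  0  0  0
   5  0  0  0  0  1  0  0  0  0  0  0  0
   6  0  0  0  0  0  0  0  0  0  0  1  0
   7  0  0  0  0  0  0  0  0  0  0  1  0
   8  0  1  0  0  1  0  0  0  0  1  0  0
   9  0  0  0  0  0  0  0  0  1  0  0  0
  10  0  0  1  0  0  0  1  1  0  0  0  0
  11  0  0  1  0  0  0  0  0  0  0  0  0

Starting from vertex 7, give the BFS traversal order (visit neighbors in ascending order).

BFS from vertex 7 (neighbors processed in ascending order):
Visit order: 7, 10, 2, 6, 0, 1, 11, 3, 8, 4, 9, 5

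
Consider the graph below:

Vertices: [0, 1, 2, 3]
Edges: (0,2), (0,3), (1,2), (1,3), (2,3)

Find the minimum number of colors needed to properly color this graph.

The graph has a maximum clique of size 3 (lower bound on chromatic number).
A valid 3-coloring: {0: 2, 1: 2, 2: 0, 3: 1}.
Chromatic number = 3.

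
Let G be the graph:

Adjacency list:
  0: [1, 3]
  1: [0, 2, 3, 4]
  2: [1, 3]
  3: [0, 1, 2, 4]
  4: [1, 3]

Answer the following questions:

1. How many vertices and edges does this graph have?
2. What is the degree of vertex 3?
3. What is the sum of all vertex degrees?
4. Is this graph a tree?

Count: 5 vertices, 7 edges.
Vertex 3 has neighbors [0, 1, 2, 4], degree = 4.
Handshaking lemma: 2 * 7 = 14.
A tree on 5 vertices has 4 edges. This graph has 7 edges (3 extra). Not a tree.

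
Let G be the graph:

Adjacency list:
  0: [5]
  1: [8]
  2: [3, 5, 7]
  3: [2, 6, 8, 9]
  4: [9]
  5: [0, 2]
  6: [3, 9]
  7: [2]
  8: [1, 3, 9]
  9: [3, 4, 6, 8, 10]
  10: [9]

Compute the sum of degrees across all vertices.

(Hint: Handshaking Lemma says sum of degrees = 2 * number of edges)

Count edges: 12 edges.
By Handshaking Lemma: sum of degrees = 2 * 12 = 24.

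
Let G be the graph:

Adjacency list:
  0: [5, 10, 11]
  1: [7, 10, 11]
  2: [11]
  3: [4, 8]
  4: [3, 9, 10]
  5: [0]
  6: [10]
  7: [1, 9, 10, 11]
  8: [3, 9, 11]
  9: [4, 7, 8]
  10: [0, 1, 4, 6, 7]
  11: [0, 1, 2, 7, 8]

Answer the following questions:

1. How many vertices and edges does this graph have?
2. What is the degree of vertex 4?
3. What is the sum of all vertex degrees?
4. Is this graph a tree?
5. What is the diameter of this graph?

Count: 12 vertices, 17 edges.
Vertex 4 has neighbors [3, 9, 10], degree = 3.
Handshaking lemma: 2 * 17 = 34.
A tree on 12 vertices has 11 edges. This graph has 17 edges (6 extra). Not a tree.
Diameter (longest shortest path) = 4.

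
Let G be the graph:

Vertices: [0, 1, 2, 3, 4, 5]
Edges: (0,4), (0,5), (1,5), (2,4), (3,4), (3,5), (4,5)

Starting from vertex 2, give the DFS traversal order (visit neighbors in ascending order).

DFS from vertex 2 (neighbors processed in ascending order):
Visit order: 2, 4, 0, 5, 1, 3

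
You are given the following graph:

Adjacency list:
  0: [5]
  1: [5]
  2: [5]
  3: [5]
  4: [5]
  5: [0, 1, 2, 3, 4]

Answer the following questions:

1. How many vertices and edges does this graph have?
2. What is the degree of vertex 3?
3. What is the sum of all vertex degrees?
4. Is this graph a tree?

Count: 6 vertices, 5 edges.
Vertex 3 has neighbors [5], degree = 1.
Handshaking lemma: 2 * 5 = 10.
A graph is a tree iff it is connected and has exactly n-1 edges. This graph is connected (all 6 vertices in one component) and has 6-1 = 5 edges. It is a tree.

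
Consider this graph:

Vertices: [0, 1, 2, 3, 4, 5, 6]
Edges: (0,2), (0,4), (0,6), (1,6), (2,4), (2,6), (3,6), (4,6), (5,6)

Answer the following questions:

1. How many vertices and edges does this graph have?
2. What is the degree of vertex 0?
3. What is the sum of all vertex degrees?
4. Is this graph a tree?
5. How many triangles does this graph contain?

Count: 7 vertices, 9 edges.
Vertex 0 has neighbors [2, 4, 6], degree = 3.
Handshaking lemma: 2 * 9 = 18.
A tree on 7 vertices has 6 edges. This graph has 9 edges (3 extra). Not a tree.
Number of triangles = 4.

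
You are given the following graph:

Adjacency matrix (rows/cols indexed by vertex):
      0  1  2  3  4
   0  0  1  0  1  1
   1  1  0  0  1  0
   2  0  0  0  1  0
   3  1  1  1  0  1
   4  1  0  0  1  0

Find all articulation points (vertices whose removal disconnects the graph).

An articulation point is a vertex whose removal disconnects the graph.
Articulation points: [3]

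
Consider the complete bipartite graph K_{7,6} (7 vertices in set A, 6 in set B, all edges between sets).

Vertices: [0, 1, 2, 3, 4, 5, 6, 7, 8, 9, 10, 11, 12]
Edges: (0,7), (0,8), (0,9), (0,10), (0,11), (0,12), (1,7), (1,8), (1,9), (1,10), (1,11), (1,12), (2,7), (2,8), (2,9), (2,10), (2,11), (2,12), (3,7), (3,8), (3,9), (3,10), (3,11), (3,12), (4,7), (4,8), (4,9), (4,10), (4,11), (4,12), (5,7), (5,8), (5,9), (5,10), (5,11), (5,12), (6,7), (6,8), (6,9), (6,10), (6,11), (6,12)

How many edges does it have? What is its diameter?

K_{7,6} has 7 * 6 = 42 edges.
Any vertex reaches any opposite-side vertex in 1 step; same-side vertices reach in 2 steps via any opposite-side vertex.
Diameter = 2.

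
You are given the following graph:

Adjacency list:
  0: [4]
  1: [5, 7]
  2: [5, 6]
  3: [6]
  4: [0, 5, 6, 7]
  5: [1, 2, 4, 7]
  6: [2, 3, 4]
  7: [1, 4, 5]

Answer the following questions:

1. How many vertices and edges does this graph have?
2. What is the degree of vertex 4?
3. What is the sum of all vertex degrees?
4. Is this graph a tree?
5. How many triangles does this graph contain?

Count: 8 vertices, 10 edges.
Vertex 4 has neighbors [0, 5, 6, 7], degree = 4.
Handshaking lemma: 2 * 10 = 20.
A tree on 8 vertices has 7 edges. This graph has 10 edges (3 extra). Not a tree.
Number of triangles = 2.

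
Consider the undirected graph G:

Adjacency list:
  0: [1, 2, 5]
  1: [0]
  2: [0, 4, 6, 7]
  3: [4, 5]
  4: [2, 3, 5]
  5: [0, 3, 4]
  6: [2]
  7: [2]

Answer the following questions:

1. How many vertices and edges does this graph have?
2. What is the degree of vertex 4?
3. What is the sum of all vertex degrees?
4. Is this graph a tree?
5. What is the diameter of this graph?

Count: 8 vertices, 9 edges.
Vertex 4 has neighbors [2, 3, 5], degree = 3.
Handshaking lemma: 2 * 9 = 18.
A tree on 8 vertices has 7 edges. This graph has 9 edges (2 extra). Not a tree.
Diameter (longest shortest path) = 3.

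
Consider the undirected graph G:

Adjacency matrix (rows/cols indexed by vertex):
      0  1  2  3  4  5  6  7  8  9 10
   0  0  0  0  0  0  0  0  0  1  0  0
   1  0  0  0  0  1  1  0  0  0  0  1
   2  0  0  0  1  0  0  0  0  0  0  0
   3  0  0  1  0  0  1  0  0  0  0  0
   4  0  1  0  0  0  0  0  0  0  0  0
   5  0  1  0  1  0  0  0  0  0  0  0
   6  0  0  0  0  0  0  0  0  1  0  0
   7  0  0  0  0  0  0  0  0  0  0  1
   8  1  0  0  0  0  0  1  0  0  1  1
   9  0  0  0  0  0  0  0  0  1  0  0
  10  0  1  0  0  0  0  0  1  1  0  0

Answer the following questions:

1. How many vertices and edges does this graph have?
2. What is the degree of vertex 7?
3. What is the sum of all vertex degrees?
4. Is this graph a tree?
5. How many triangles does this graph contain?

Count: 11 vertices, 10 edges.
Vertex 7 has neighbors [10], degree = 1.
Handshaking lemma: 2 * 10 = 20.
A graph is a tree iff it is connected and has exactly n-1 edges. This graph is connected (all 11 vertices in one component) and has 11-1 = 10 edges. It is a tree.
Number of triangles = 0.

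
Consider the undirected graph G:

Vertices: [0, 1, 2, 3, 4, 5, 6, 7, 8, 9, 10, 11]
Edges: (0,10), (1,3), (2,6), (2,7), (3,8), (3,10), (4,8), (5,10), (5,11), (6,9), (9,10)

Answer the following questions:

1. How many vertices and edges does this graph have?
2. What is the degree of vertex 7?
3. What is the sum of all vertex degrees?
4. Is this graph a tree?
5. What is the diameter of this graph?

Count: 12 vertices, 11 edges.
Vertex 7 has neighbors [2], degree = 1.
Handshaking lemma: 2 * 11 = 22.
A graph is a tree iff it is connected and has exactly n-1 edges. This graph is connected (all 12 vertices in one component) and has 12-1 = 11 edges. It is a tree.
Diameter (longest shortest path) = 7.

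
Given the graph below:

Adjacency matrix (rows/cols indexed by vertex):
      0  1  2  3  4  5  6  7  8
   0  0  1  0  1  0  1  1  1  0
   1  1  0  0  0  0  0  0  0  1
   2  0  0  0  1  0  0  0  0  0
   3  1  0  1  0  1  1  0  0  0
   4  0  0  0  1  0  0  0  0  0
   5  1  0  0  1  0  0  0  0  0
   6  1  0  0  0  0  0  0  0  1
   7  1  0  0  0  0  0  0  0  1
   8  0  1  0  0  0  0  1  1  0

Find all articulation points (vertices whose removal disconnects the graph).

An articulation point is a vertex whose removal disconnects the graph.
Articulation points: [0, 3]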